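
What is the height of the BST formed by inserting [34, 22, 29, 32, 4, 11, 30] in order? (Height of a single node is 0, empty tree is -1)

Insertion order: [34, 22, 29, 32, 4, 11, 30]
Tree (level-order array): [34, 22, None, 4, 29, None, 11, None, 32, None, None, 30]
Compute height bottom-up (empty subtree = -1):
  height(11) = 1 + max(-1, -1) = 0
  height(4) = 1 + max(-1, 0) = 1
  height(30) = 1 + max(-1, -1) = 0
  height(32) = 1 + max(0, -1) = 1
  height(29) = 1 + max(-1, 1) = 2
  height(22) = 1 + max(1, 2) = 3
  height(34) = 1 + max(3, -1) = 4
Height = 4


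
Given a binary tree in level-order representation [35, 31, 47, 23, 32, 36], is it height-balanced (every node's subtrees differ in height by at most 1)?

Tree (level-order array): [35, 31, 47, 23, 32, 36]
Definition: a tree is height-balanced if, at every node, |h(left) - h(right)| <= 1 (empty subtree has height -1).
Bottom-up per-node check:
  node 23: h_left=-1, h_right=-1, diff=0 [OK], height=0
  node 32: h_left=-1, h_right=-1, diff=0 [OK], height=0
  node 31: h_left=0, h_right=0, diff=0 [OK], height=1
  node 36: h_left=-1, h_right=-1, diff=0 [OK], height=0
  node 47: h_left=0, h_right=-1, diff=1 [OK], height=1
  node 35: h_left=1, h_right=1, diff=0 [OK], height=2
All nodes satisfy the balance condition.
Result: Balanced


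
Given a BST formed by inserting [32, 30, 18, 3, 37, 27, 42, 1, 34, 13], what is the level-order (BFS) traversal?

Tree insertion order: [32, 30, 18, 3, 37, 27, 42, 1, 34, 13]
Tree (level-order array): [32, 30, 37, 18, None, 34, 42, 3, 27, None, None, None, None, 1, 13]
BFS from the root, enqueuing left then right child of each popped node:
  queue [32] -> pop 32, enqueue [30, 37], visited so far: [32]
  queue [30, 37] -> pop 30, enqueue [18], visited so far: [32, 30]
  queue [37, 18] -> pop 37, enqueue [34, 42], visited so far: [32, 30, 37]
  queue [18, 34, 42] -> pop 18, enqueue [3, 27], visited so far: [32, 30, 37, 18]
  queue [34, 42, 3, 27] -> pop 34, enqueue [none], visited so far: [32, 30, 37, 18, 34]
  queue [42, 3, 27] -> pop 42, enqueue [none], visited so far: [32, 30, 37, 18, 34, 42]
  queue [3, 27] -> pop 3, enqueue [1, 13], visited so far: [32, 30, 37, 18, 34, 42, 3]
  queue [27, 1, 13] -> pop 27, enqueue [none], visited so far: [32, 30, 37, 18, 34, 42, 3, 27]
  queue [1, 13] -> pop 1, enqueue [none], visited so far: [32, 30, 37, 18, 34, 42, 3, 27, 1]
  queue [13] -> pop 13, enqueue [none], visited so far: [32, 30, 37, 18, 34, 42, 3, 27, 1, 13]
Result: [32, 30, 37, 18, 34, 42, 3, 27, 1, 13]


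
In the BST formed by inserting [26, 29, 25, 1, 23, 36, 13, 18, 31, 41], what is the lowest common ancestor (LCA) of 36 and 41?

Tree insertion order: [26, 29, 25, 1, 23, 36, 13, 18, 31, 41]
Tree (level-order array): [26, 25, 29, 1, None, None, 36, None, 23, 31, 41, 13, None, None, None, None, None, None, 18]
In a BST, the LCA of p=36, q=41 is the first node v on the
root-to-leaf path with p <= v <= q (go left if both < v, right if both > v).
Walk from root:
  at 26: both 36 and 41 > 26, go right
  at 29: both 36 and 41 > 29, go right
  at 36: 36 <= 36 <= 41, this is the LCA
LCA = 36


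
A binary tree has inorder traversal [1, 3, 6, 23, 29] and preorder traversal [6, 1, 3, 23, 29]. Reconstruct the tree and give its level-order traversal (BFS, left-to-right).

Inorder:  [1, 3, 6, 23, 29]
Preorder: [6, 1, 3, 23, 29]
Algorithm: preorder visits root first, so consume preorder in order;
for each root, split the current inorder slice at that value into
left-subtree inorder and right-subtree inorder, then recurse.
Recursive splits:
  root=6; inorder splits into left=[1, 3], right=[23, 29]
  root=1; inorder splits into left=[], right=[3]
  root=3; inorder splits into left=[], right=[]
  root=23; inorder splits into left=[], right=[29]
  root=29; inorder splits into left=[], right=[]
Reconstructed level-order: [6, 1, 23, 3, 29]


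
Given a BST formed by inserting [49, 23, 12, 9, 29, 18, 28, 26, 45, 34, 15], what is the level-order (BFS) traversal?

Tree insertion order: [49, 23, 12, 9, 29, 18, 28, 26, 45, 34, 15]
Tree (level-order array): [49, 23, None, 12, 29, 9, 18, 28, 45, None, None, 15, None, 26, None, 34]
BFS from the root, enqueuing left then right child of each popped node:
  queue [49] -> pop 49, enqueue [23], visited so far: [49]
  queue [23] -> pop 23, enqueue [12, 29], visited so far: [49, 23]
  queue [12, 29] -> pop 12, enqueue [9, 18], visited so far: [49, 23, 12]
  queue [29, 9, 18] -> pop 29, enqueue [28, 45], visited so far: [49, 23, 12, 29]
  queue [9, 18, 28, 45] -> pop 9, enqueue [none], visited so far: [49, 23, 12, 29, 9]
  queue [18, 28, 45] -> pop 18, enqueue [15], visited so far: [49, 23, 12, 29, 9, 18]
  queue [28, 45, 15] -> pop 28, enqueue [26], visited so far: [49, 23, 12, 29, 9, 18, 28]
  queue [45, 15, 26] -> pop 45, enqueue [34], visited so far: [49, 23, 12, 29, 9, 18, 28, 45]
  queue [15, 26, 34] -> pop 15, enqueue [none], visited so far: [49, 23, 12, 29, 9, 18, 28, 45, 15]
  queue [26, 34] -> pop 26, enqueue [none], visited so far: [49, 23, 12, 29, 9, 18, 28, 45, 15, 26]
  queue [34] -> pop 34, enqueue [none], visited so far: [49, 23, 12, 29, 9, 18, 28, 45, 15, 26, 34]
Result: [49, 23, 12, 29, 9, 18, 28, 45, 15, 26, 34]


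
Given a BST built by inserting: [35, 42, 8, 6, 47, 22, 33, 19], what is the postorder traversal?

Tree insertion order: [35, 42, 8, 6, 47, 22, 33, 19]
Tree (level-order array): [35, 8, 42, 6, 22, None, 47, None, None, 19, 33]
Postorder traversal: [6, 19, 33, 22, 8, 47, 42, 35]


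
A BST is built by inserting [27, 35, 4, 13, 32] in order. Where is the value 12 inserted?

Starting tree (level order): [27, 4, 35, None, 13, 32]
Insertion path: 27 -> 4 -> 13
Result: insert 12 as left child of 13
Final tree (level order): [27, 4, 35, None, 13, 32, None, 12]


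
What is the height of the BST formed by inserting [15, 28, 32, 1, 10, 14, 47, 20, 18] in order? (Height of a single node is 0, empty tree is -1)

Insertion order: [15, 28, 32, 1, 10, 14, 47, 20, 18]
Tree (level-order array): [15, 1, 28, None, 10, 20, 32, None, 14, 18, None, None, 47]
Compute height bottom-up (empty subtree = -1):
  height(14) = 1 + max(-1, -1) = 0
  height(10) = 1 + max(-1, 0) = 1
  height(1) = 1 + max(-1, 1) = 2
  height(18) = 1 + max(-1, -1) = 0
  height(20) = 1 + max(0, -1) = 1
  height(47) = 1 + max(-1, -1) = 0
  height(32) = 1 + max(-1, 0) = 1
  height(28) = 1 + max(1, 1) = 2
  height(15) = 1 + max(2, 2) = 3
Height = 3


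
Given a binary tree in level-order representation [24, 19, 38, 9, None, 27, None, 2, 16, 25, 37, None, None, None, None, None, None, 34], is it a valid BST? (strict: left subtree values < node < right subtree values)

Level-order array: [24, 19, 38, 9, None, 27, None, 2, 16, 25, 37, None, None, None, None, None, None, 34]
Validate using subtree bounds (lo, hi): at each node, require lo < value < hi,
then recurse left with hi=value and right with lo=value.
Preorder trace (stopping at first violation):
  at node 24 with bounds (-inf, +inf): OK
  at node 19 with bounds (-inf, 24): OK
  at node 9 with bounds (-inf, 19): OK
  at node 2 with bounds (-inf, 9): OK
  at node 16 with bounds (9, 19): OK
  at node 38 with bounds (24, +inf): OK
  at node 27 with bounds (24, 38): OK
  at node 25 with bounds (24, 27): OK
  at node 37 with bounds (27, 38): OK
  at node 34 with bounds (27, 37): OK
No violation found at any node.
Result: Valid BST


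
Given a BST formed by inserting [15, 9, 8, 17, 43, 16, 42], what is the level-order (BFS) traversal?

Tree insertion order: [15, 9, 8, 17, 43, 16, 42]
Tree (level-order array): [15, 9, 17, 8, None, 16, 43, None, None, None, None, 42]
BFS from the root, enqueuing left then right child of each popped node:
  queue [15] -> pop 15, enqueue [9, 17], visited so far: [15]
  queue [9, 17] -> pop 9, enqueue [8], visited so far: [15, 9]
  queue [17, 8] -> pop 17, enqueue [16, 43], visited so far: [15, 9, 17]
  queue [8, 16, 43] -> pop 8, enqueue [none], visited so far: [15, 9, 17, 8]
  queue [16, 43] -> pop 16, enqueue [none], visited so far: [15, 9, 17, 8, 16]
  queue [43] -> pop 43, enqueue [42], visited so far: [15, 9, 17, 8, 16, 43]
  queue [42] -> pop 42, enqueue [none], visited so far: [15, 9, 17, 8, 16, 43, 42]
Result: [15, 9, 17, 8, 16, 43, 42]


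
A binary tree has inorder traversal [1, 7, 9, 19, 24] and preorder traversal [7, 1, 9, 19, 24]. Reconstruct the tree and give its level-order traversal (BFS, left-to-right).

Inorder:  [1, 7, 9, 19, 24]
Preorder: [7, 1, 9, 19, 24]
Algorithm: preorder visits root first, so consume preorder in order;
for each root, split the current inorder slice at that value into
left-subtree inorder and right-subtree inorder, then recurse.
Recursive splits:
  root=7; inorder splits into left=[1], right=[9, 19, 24]
  root=1; inorder splits into left=[], right=[]
  root=9; inorder splits into left=[], right=[19, 24]
  root=19; inorder splits into left=[], right=[24]
  root=24; inorder splits into left=[], right=[]
Reconstructed level-order: [7, 1, 9, 19, 24]


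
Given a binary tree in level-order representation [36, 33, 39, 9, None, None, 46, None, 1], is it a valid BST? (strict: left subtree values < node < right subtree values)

Level-order array: [36, 33, 39, 9, None, None, 46, None, 1]
Validate using subtree bounds (lo, hi): at each node, require lo < value < hi,
then recurse left with hi=value and right with lo=value.
Preorder trace (stopping at first violation):
  at node 36 with bounds (-inf, +inf): OK
  at node 33 with bounds (-inf, 36): OK
  at node 9 with bounds (-inf, 33): OK
  at node 1 with bounds (9, 33): VIOLATION
Node 1 violates its bound: not (9 < 1 < 33).
Result: Not a valid BST


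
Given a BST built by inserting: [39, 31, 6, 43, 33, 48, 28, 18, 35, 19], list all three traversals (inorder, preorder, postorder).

Tree insertion order: [39, 31, 6, 43, 33, 48, 28, 18, 35, 19]
Tree (level-order array): [39, 31, 43, 6, 33, None, 48, None, 28, None, 35, None, None, 18, None, None, None, None, 19]
Inorder (L, root, R): [6, 18, 19, 28, 31, 33, 35, 39, 43, 48]
Preorder (root, L, R): [39, 31, 6, 28, 18, 19, 33, 35, 43, 48]
Postorder (L, R, root): [19, 18, 28, 6, 35, 33, 31, 48, 43, 39]


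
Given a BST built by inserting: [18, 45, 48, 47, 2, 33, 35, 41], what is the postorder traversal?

Tree insertion order: [18, 45, 48, 47, 2, 33, 35, 41]
Tree (level-order array): [18, 2, 45, None, None, 33, 48, None, 35, 47, None, None, 41]
Postorder traversal: [2, 41, 35, 33, 47, 48, 45, 18]


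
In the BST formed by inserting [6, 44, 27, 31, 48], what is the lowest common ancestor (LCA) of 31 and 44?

Tree insertion order: [6, 44, 27, 31, 48]
Tree (level-order array): [6, None, 44, 27, 48, None, 31]
In a BST, the LCA of p=31, q=44 is the first node v on the
root-to-leaf path with p <= v <= q (go left if both < v, right if both > v).
Walk from root:
  at 6: both 31 and 44 > 6, go right
  at 44: 31 <= 44 <= 44, this is the LCA
LCA = 44


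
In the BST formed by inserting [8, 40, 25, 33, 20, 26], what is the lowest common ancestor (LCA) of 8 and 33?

Tree insertion order: [8, 40, 25, 33, 20, 26]
Tree (level-order array): [8, None, 40, 25, None, 20, 33, None, None, 26]
In a BST, the LCA of p=8, q=33 is the first node v on the
root-to-leaf path with p <= v <= q (go left if both < v, right if both > v).
Walk from root:
  at 8: 8 <= 8 <= 33, this is the LCA
LCA = 8


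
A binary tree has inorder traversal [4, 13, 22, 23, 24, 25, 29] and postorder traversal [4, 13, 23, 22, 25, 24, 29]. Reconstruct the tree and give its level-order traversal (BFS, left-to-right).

Inorder:   [4, 13, 22, 23, 24, 25, 29]
Postorder: [4, 13, 23, 22, 25, 24, 29]
Algorithm: postorder visits root last, so walk postorder right-to-left;
each value is the root of the current inorder slice — split it at that
value, recurse on the right subtree first, then the left.
Recursive splits:
  root=29; inorder splits into left=[4, 13, 22, 23, 24, 25], right=[]
  root=24; inorder splits into left=[4, 13, 22, 23], right=[25]
  root=25; inorder splits into left=[], right=[]
  root=22; inorder splits into left=[4, 13], right=[23]
  root=23; inorder splits into left=[], right=[]
  root=13; inorder splits into left=[4], right=[]
  root=4; inorder splits into left=[], right=[]
Reconstructed level-order: [29, 24, 22, 25, 13, 23, 4]


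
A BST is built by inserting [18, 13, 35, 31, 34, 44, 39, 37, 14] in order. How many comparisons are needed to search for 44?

Search path for 44: 18 -> 35 -> 44
Found: True
Comparisons: 3


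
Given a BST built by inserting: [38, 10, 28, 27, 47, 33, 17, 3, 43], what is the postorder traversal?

Tree insertion order: [38, 10, 28, 27, 47, 33, 17, 3, 43]
Tree (level-order array): [38, 10, 47, 3, 28, 43, None, None, None, 27, 33, None, None, 17]
Postorder traversal: [3, 17, 27, 33, 28, 10, 43, 47, 38]


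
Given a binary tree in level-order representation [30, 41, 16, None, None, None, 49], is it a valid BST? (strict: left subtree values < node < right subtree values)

Level-order array: [30, 41, 16, None, None, None, 49]
Validate using subtree bounds (lo, hi): at each node, require lo < value < hi,
then recurse left with hi=value and right with lo=value.
Preorder trace (stopping at first violation):
  at node 30 with bounds (-inf, +inf): OK
  at node 41 with bounds (-inf, 30): VIOLATION
Node 41 violates its bound: not (-inf < 41 < 30).
Result: Not a valid BST


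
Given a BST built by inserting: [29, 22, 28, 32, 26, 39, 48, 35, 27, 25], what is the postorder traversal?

Tree insertion order: [29, 22, 28, 32, 26, 39, 48, 35, 27, 25]
Tree (level-order array): [29, 22, 32, None, 28, None, 39, 26, None, 35, 48, 25, 27]
Postorder traversal: [25, 27, 26, 28, 22, 35, 48, 39, 32, 29]


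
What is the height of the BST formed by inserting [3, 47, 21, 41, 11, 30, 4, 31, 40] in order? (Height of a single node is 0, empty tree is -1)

Insertion order: [3, 47, 21, 41, 11, 30, 4, 31, 40]
Tree (level-order array): [3, None, 47, 21, None, 11, 41, 4, None, 30, None, None, None, None, 31, None, 40]
Compute height bottom-up (empty subtree = -1):
  height(4) = 1 + max(-1, -1) = 0
  height(11) = 1 + max(0, -1) = 1
  height(40) = 1 + max(-1, -1) = 0
  height(31) = 1 + max(-1, 0) = 1
  height(30) = 1 + max(-1, 1) = 2
  height(41) = 1 + max(2, -1) = 3
  height(21) = 1 + max(1, 3) = 4
  height(47) = 1 + max(4, -1) = 5
  height(3) = 1 + max(-1, 5) = 6
Height = 6


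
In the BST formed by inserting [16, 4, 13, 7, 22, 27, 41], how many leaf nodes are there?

Tree built from: [16, 4, 13, 7, 22, 27, 41]
Tree (level-order array): [16, 4, 22, None, 13, None, 27, 7, None, None, 41]
Rule: A leaf has 0 children.
Per-node child counts:
  node 16: 2 child(ren)
  node 4: 1 child(ren)
  node 13: 1 child(ren)
  node 7: 0 child(ren)
  node 22: 1 child(ren)
  node 27: 1 child(ren)
  node 41: 0 child(ren)
Matching nodes: [7, 41]
Count of leaf nodes: 2


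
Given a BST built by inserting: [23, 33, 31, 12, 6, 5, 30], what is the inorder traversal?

Tree insertion order: [23, 33, 31, 12, 6, 5, 30]
Tree (level-order array): [23, 12, 33, 6, None, 31, None, 5, None, 30]
Inorder traversal: [5, 6, 12, 23, 30, 31, 33]


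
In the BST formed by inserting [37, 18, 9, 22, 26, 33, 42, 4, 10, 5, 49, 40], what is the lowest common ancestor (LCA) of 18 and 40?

Tree insertion order: [37, 18, 9, 22, 26, 33, 42, 4, 10, 5, 49, 40]
Tree (level-order array): [37, 18, 42, 9, 22, 40, 49, 4, 10, None, 26, None, None, None, None, None, 5, None, None, None, 33]
In a BST, the LCA of p=18, q=40 is the first node v on the
root-to-leaf path with p <= v <= q (go left if both < v, right if both > v).
Walk from root:
  at 37: 18 <= 37 <= 40, this is the LCA
LCA = 37


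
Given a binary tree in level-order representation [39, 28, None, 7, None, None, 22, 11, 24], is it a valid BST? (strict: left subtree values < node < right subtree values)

Level-order array: [39, 28, None, 7, None, None, 22, 11, 24]
Validate using subtree bounds (lo, hi): at each node, require lo < value < hi,
then recurse left with hi=value and right with lo=value.
Preorder trace (stopping at first violation):
  at node 39 with bounds (-inf, +inf): OK
  at node 28 with bounds (-inf, 39): OK
  at node 7 with bounds (-inf, 28): OK
  at node 22 with bounds (7, 28): OK
  at node 11 with bounds (7, 22): OK
  at node 24 with bounds (22, 28): OK
No violation found at any node.
Result: Valid BST


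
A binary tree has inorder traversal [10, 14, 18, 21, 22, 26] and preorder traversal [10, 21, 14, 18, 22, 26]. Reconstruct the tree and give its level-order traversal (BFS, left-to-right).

Inorder:  [10, 14, 18, 21, 22, 26]
Preorder: [10, 21, 14, 18, 22, 26]
Algorithm: preorder visits root first, so consume preorder in order;
for each root, split the current inorder slice at that value into
left-subtree inorder and right-subtree inorder, then recurse.
Recursive splits:
  root=10; inorder splits into left=[], right=[14, 18, 21, 22, 26]
  root=21; inorder splits into left=[14, 18], right=[22, 26]
  root=14; inorder splits into left=[], right=[18]
  root=18; inorder splits into left=[], right=[]
  root=22; inorder splits into left=[], right=[26]
  root=26; inorder splits into left=[], right=[]
Reconstructed level-order: [10, 21, 14, 22, 18, 26]


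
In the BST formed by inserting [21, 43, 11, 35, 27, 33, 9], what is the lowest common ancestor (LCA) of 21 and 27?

Tree insertion order: [21, 43, 11, 35, 27, 33, 9]
Tree (level-order array): [21, 11, 43, 9, None, 35, None, None, None, 27, None, None, 33]
In a BST, the LCA of p=21, q=27 is the first node v on the
root-to-leaf path with p <= v <= q (go left if both < v, right if both > v).
Walk from root:
  at 21: 21 <= 21 <= 27, this is the LCA
LCA = 21


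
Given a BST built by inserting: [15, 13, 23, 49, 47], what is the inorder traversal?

Tree insertion order: [15, 13, 23, 49, 47]
Tree (level-order array): [15, 13, 23, None, None, None, 49, 47]
Inorder traversal: [13, 15, 23, 47, 49]


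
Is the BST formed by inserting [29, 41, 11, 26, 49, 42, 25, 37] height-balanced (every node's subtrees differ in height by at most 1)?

Tree (level-order array): [29, 11, 41, None, 26, 37, 49, 25, None, None, None, 42]
Definition: a tree is height-balanced if, at every node, |h(left) - h(right)| <= 1 (empty subtree has height -1).
Bottom-up per-node check:
  node 25: h_left=-1, h_right=-1, diff=0 [OK], height=0
  node 26: h_left=0, h_right=-1, diff=1 [OK], height=1
  node 11: h_left=-1, h_right=1, diff=2 [FAIL (|-1-1|=2 > 1)], height=2
  node 37: h_left=-1, h_right=-1, diff=0 [OK], height=0
  node 42: h_left=-1, h_right=-1, diff=0 [OK], height=0
  node 49: h_left=0, h_right=-1, diff=1 [OK], height=1
  node 41: h_left=0, h_right=1, diff=1 [OK], height=2
  node 29: h_left=2, h_right=2, diff=0 [OK], height=3
Node 11 violates the condition: |-1 - 1| = 2 > 1.
Result: Not balanced


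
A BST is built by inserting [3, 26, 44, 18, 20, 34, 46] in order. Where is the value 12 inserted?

Starting tree (level order): [3, None, 26, 18, 44, None, 20, 34, 46]
Insertion path: 3 -> 26 -> 18
Result: insert 12 as left child of 18
Final tree (level order): [3, None, 26, 18, 44, 12, 20, 34, 46]


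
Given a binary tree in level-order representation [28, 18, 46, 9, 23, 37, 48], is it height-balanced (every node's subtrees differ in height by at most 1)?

Tree (level-order array): [28, 18, 46, 9, 23, 37, 48]
Definition: a tree is height-balanced if, at every node, |h(left) - h(right)| <= 1 (empty subtree has height -1).
Bottom-up per-node check:
  node 9: h_left=-1, h_right=-1, diff=0 [OK], height=0
  node 23: h_left=-1, h_right=-1, diff=0 [OK], height=0
  node 18: h_left=0, h_right=0, diff=0 [OK], height=1
  node 37: h_left=-1, h_right=-1, diff=0 [OK], height=0
  node 48: h_left=-1, h_right=-1, diff=0 [OK], height=0
  node 46: h_left=0, h_right=0, diff=0 [OK], height=1
  node 28: h_left=1, h_right=1, diff=0 [OK], height=2
All nodes satisfy the balance condition.
Result: Balanced


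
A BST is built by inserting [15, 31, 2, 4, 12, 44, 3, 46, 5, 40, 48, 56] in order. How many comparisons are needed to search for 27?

Search path for 27: 15 -> 31
Found: False
Comparisons: 2


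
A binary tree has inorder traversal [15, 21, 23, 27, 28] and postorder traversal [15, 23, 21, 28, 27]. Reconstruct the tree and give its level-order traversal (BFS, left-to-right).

Inorder:   [15, 21, 23, 27, 28]
Postorder: [15, 23, 21, 28, 27]
Algorithm: postorder visits root last, so walk postorder right-to-left;
each value is the root of the current inorder slice — split it at that
value, recurse on the right subtree first, then the left.
Recursive splits:
  root=27; inorder splits into left=[15, 21, 23], right=[28]
  root=28; inorder splits into left=[], right=[]
  root=21; inorder splits into left=[15], right=[23]
  root=23; inorder splits into left=[], right=[]
  root=15; inorder splits into left=[], right=[]
Reconstructed level-order: [27, 21, 28, 15, 23]


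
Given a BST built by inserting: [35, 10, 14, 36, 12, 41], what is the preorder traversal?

Tree insertion order: [35, 10, 14, 36, 12, 41]
Tree (level-order array): [35, 10, 36, None, 14, None, 41, 12]
Preorder traversal: [35, 10, 14, 12, 36, 41]


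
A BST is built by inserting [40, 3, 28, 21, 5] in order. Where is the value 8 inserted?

Starting tree (level order): [40, 3, None, None, 28, 21, None, 5]
Insertion path: 40 -> 3 -> 28 -> 21 -> 5
Result: insert 8 as right child of 5
Final tree (level order): [40, 3, None, None, 28, 21, None, 5, None, None, 8]


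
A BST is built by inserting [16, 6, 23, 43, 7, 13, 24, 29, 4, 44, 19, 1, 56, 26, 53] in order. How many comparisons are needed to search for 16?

Search path for 16: 16
Found: True
Comparisons: 1


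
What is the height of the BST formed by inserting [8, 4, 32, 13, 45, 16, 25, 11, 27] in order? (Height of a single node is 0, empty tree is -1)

Insertion order: [8, 4, 32, 13, 45, 16, 25, 11, 27]
Tree (level-order array): [8, 4, 32, None, None, 13, 45, 11, 16, None, None, None, None, None, 25, None, 27]
Compute height bottom-up (empty subtree = -1):
  height(4) = 1 + max(-1, -1) = 0
  height(11) = 1 + max(-1, -1) = 0
  height(27) = 1 + max(-1, -1) = 0
  height(25) = 1 + max(-1, 0) = 1
  height(16) = 1 + max(-1, 1) = 2
  height(13) = 1 + max(0, 2) = 3
  height(45) = 1 + max(-1, -1) = 0
  height(32) = 1 + max(3, 0) = 4
  height(8) = 1 + max(0, 4) = 5
Height = 5


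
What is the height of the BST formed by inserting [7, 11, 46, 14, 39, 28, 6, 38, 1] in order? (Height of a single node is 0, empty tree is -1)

Insertion order: [7, 11, 46, 14, 39, 28, 6, 38, 1]
Tree (level-order array): [7, 6, 11, 1, None, None, 46, None, None, 14, None, None, 39, 28, None, None, 38]
Compute height bottom-up (empty subtree = -1):
  height(1) = 1 + max(-1, -1) = 0
  height(6) = 1 + max(0, -1) = 1
  height(38) = 1 + max(-1, -1) = 0
  height(28) = 1 + max(-1, 0) = 1
  height(39) = 1 + max(1, -1) = 2
  height(14) = 1 + max(-1, 2) = 3
  height(46) = 1 + max(3, -1) = 4
  height(11) = 1 + max(-1, 4) = 5
  height(7) = 1 + max(1, 5) = 6
Height = 6


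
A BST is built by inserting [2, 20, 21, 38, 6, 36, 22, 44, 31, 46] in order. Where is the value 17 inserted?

Starting tree (level order): [2, None, 20, 6, 21, None, None, None, 38, 36, 44, 22, None, None, 46, None, 31]
Insertion path: 2 -> 20 -> 6
Result: insert 17 as right child of 6
Final tree (level order): [2, None, 20, 6, 21, None, 17, None, 38, None, None, 36, 44, 22, None, None, 46, None, 31]


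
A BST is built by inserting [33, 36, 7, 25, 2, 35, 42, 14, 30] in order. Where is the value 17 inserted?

Starting tree (level order): [33, 7, 36, 2, 25, 35, 42, None, None, 14, 30]
Insertion path: 33 -> 7 -> 25 -> 14
Result: insert 17 as right child of 14
Final tree (level order): [33, 7, 36, 2, 25, 35, 42, None, None, 14, 30, None, None, None, None, None, 17]


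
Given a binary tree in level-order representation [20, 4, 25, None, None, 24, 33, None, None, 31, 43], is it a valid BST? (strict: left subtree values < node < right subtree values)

Level-order array: [20, 4, 25, None, None, 24, 33, None, None, 31, 43]
Validate using subtree bounds (lo, hi): at each node, require lo < value < hi,
then recurse left with hi=value and right with lo=value.
Preorder trace (stopping at first violation):
  at node 20 with bounds (-inf, +inf): OK
  at node 4 with bounds (-inf, 20): OK
  at node 25 with bounds (20, +inf): OK
  at node 24 with bounds (20, 25): OK
  at node 33 with bounds (25, +inf): OK
  at node 31 with bounds (25, 33): OK
  at node 43 with bounds (33, +inf): OK
No violation found at any node.
Result: Valid BST


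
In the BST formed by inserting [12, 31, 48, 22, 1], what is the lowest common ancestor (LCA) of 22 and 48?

Tree insertion order: [12, 31, 48, 22, 1]
Tree (level-order array): [12, 1, 31, None, None, 22, 48]
In a BST, the LCA of p=22, q=48 is the first node v on the
root-to-leaf path with p <= v <= q (go left if both < v, right if both > v).
Walk from root:
  at 12: both 22 and 48 > 12, go right
  at 31: 22 <= 31 <= 48, this is the LCA
LCA = 31


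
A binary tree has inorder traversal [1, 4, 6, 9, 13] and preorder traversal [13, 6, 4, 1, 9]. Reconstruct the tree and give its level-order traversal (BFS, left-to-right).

Inorder:  [1, 4, 6, 9, 13]
Preorder: [13, 6, 4, 1, 9]
Algorithm: preorder visits root first, so consume preorder in order;
for each root, split the current inorder slice at that value into
left-subtree inorder and right-subtree inorder, then recurse.
Recursive splits:
  root=13; inorder splits into left=[1, 4, 6, 9], right=[]
  root=6; inorder splits into left=[1, 4], right=[9]
  root=4; inorder splits into left=[1], right=[]
  root=1; inorder splits into left=[], right=[]
  root=9; inorder splits into left=[], right=[]
Reconstructed level-order: [13, 6, 4, 9, 1]


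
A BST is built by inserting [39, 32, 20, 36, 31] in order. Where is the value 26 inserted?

Starting tree (level order): [39, 32, None, 20, 36, None, 31]
Insertion path: 39 -> 32 -> 20 -> 31
Result: insert 26 as left child of 31
Final tree (level order): [39, 32, None, 20, 36, None, 31, None, None, 26]


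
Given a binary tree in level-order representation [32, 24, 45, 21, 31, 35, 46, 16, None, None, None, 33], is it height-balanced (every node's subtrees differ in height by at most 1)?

Tree (level-order array): [32, 24, 45, 21, 31, 35, 46, 16, None, None, None, 33]
Definition: a tree is height-balanced if, at every node, |h(left) - h(right)| <= 1 (empty subtree has height -1).
Bottom-up per-node check:
  node 16: h_left=-1, h_right=-1, diff=0 [OK], height=0
  node 21: h_left=0, h_right=-1, diff=1 [OK], height=1
  node 31: h_left=-1, h_right=-1, diff=0 [OK], height=0
  node 24: h_left=1, h_right=0, diff=1 [OK], height=2
  node 33: h_left=-1, h_right=-1, diff=0 [OK], height=0
  node 35: h_left=0, h_right=-1, diff=1 [OK], height=1
  node 46: h_left=-1, h_right=-1, diff=0 [OK], height=0
  node 45: h_left=1, h_right=0, diff=1 [OK], height=2
  node 32: h_left=2, h_right=2, diff=0 [OK], height=3
All nodes satisfy the balance condition.
Result: Balanced


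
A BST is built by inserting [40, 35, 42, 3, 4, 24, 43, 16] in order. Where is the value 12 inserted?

Starting tree (level order): [40, 35, 42, 3, None, None, 43, None, 4, None, None, None, 24, 16]
Insertion path: 40 -> 35 -> 3 -> 4 -> 24 -> 16
Result: insert 12 as left child of 16
Final tree (level order): [40, 35, 42, 3, None, None, 43, None, 4, None, None, None, 24, 16, None, 12]


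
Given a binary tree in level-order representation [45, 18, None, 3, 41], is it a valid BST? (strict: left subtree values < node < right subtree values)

Level-order array: [45, 18, None, 3, 41]
Validate using subtree bounds (lo, hi): at each node, require lo < value < hi,
then recurse left with hi=value and right with lo=value.
Preorder trace (stopping at first violation):
  at node 45 with bounds (-inf, +inf): OK
  at node 18 with bounds (-inf, 45): OK
  at node 3 with bounds (-inf, 18): OK
  at node 41 with bounds (18, 45): OK
No violation found at any node.
Result: Valid BST


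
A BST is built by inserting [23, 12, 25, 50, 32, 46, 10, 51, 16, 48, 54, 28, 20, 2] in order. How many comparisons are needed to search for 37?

Search path for 37: 23 -> 25 -> 50 -> 32 -> 46
Found: False
Comparisons: 5


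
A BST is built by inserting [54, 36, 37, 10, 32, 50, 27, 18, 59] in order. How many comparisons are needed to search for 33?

Search path for 33: 54 -> 36 -> 10 -> 32
Found: False
Comparisons: 4


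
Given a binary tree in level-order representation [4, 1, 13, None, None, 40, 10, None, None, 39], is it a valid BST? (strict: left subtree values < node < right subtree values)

Level-order array: [4, 1, 13, None, None, 40, 10, None, None, 39]
Validate using subtree bounds (lo, hi): at each node, require lo < value < hi,
then recurse left with hi=value and right with lo=value.
Preorder trace (stopping at first violation):
  at node 4 with bounds (-inf, +inf): OK
  at node 1 with bounds (-inf, 4): OK
  at node 13 with bounds (4, +inf): OK
  at node 40 with bounds (4, 13): VIOLATION
Node 40 violates its bound: not (4 < 40 < 13).
Result: Not a valid BST


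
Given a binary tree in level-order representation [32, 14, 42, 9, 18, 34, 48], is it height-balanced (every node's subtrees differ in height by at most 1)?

Tree (level-order array): [32, 14, 42, 9, 18, 34, 48]
Definition: a tree is height-balanced if, at every node, |h(left) - h(right)| <= 1 (empty subtree has height -1).
Bottom-up per-node check:
  node 9: h_left=-1, h_right=-1, diff=0 [OK], height=0
  node 18: h_left=-1, h_right=-1, diff=0 [OK], height=0
  node 14: h_left=0, h_right=0, diff=0 [OK], height=1
  node 34: h_left=-1, h_right=-1, diff=0 [OK], height=0
  node 48: h_left=-1, h_right=-1, diff=0 [OK], height=0
  node 42: h_left=0, h_right=0, diff=0 [OK], height=1
  node 32: h_left=1, h_right=1, diff=0 [OK], height=2
All nodes satisfy the balance condition.
Result: Balanced


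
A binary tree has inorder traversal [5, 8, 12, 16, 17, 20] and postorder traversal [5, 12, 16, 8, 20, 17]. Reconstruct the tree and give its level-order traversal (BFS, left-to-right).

Inorder:   [5, 8, 12, 16, 17, 20]
Postorder: [5, 12, 16, 8, 20, 17]
Algorithm: postorder visits root last, so walk postorder right-to-left;
each value is the root of the current inorder slice — split it at that
value, recurse on the right subtree first, then the left.
Recursive splits:
  root=17; inorder splits into left=[5, 8, 12, 16], right=[20]
  root=20; inorder splits into left=[], right=[]
  root=8; inorder splits into left=[5], right=[12, 16]
  root=16; inorder splits into left=[12], right=[]
  root=12; inorder splits into left=[], right=[]
  root=5; inorder splits into left=[], right=[]
Reconstructed level-order: [17, 8, 20, 5, 16, 12]


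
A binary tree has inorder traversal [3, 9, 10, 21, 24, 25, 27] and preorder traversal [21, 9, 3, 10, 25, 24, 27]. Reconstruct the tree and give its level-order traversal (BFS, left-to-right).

Inorder:  [3, 9, 10, 21, 24, 25, 27]
Preorder: [21, 9, 3, 10, 25, 24, 27]
Algorithm: preorder visits root first, so consume preorder in order;
for each root, split the current inorder slice at that value into
left-subtree inorder and right-subtree inorder, then recurse.
Recursive splits:
  root=21; inorder splits into left=[3, 9, 10], right=[24, 25, 27]
  root=9; inorder splits into left=[3], right=[10]
  root=3; inorder splits into left=[], right=[]
  root=10; inorder splits into left=[], right=[]
  root=25; inorder splits into left=[24], right=[27]
  root=24; inorder splits into left=[], right=[]
  root=27; inorder splits into left=[], right=[]
Reconstructed level-order: [21, 9, 25, 3, 10, 24, 27]


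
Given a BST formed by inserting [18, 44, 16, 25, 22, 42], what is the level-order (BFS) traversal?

Tree insertion order: [18, 44, 16, 25, 22, 42]
Tree (level-order array): [18, 16, 44, None, None, 25, None, 22, 42]
BFS from the root, enqueuing left then right child of each popped node:
  queue [18] -> pop 18, enqueue [16, 44], visited so far: [18]
  queue [16, 44] -> pop 16, enqueue [none], visited so far: [18, 16]
  queue [44] -> pop 44, enqueue [25], visited so far: [18, 16, 44]
  queue [25] -> pop 25, enqueue [22, 42], visited so far: [18, 16, 44, 25]
  queue [22, 42] -> pop 22, enqueue [none], visited so far: [18, 16, 44, 25, 22]
  queue [42] -> pop 42, enqueue [none], visited so far: [18, 16, 44, 25, 22, 42]
Result: [18, 16, 44, 25, 22, 42]


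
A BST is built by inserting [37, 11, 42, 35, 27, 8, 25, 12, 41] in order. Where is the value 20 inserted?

Starting tree (level order): [37, 11, 42, 8, 35, 41, None, None, None, 27, None, None, None, 25, None, 12]
Insertion path: 37 -> 11 -> 35 -> 27 -> 25 -> 12
Result: insert 20 as right child of 12
Final tree (level order): [37, 11, 42, 8, 35, 41, None, None, None, 27, None, None, None, 25, None, 12, None, None, 20]


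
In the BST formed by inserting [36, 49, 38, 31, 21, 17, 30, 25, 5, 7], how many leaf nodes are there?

Tree built from: [36, 49, 38, 31, 21, 17, 30, 25, 5, 7]
Tree (level-order array): [36, 31, 49, 21, None, 38, None, 17, 30, None, None, 5, None, 25, None, None, 7]
Rule: A leaf has 0 children.
Per-node child counts:
  node 36: 2 child(ren)
  node 31: 1 child(ren)
  node 21: 2 child(ren)
  node 17: 1 child(ren)
  node 5: 1 child(ren)
  node 7: 0 child(ren)
  node 30: 1 child(ren)
  node 25: 0 child(ren)
  node 49: 1 child(ren)
  node 38: 0 child(ren)
Matching nodes: [7, 25, 38]
Count of leaf nodes: 3


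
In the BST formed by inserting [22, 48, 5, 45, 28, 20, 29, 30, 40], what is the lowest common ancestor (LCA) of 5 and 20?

Tree insertion order: [22, 48, 5, 45, 28, 20, 29, 30, 40]
Tree (level-order array): [22, 5, 48, None, 20, 45, None, None, None, 28, None, None, 29, None, 30, None, 40]
In a BST, the LCA of p=5, q=20 is the first node v on the
root-to-leaf path with p <= v <= q (go left if both < v, right if both > v).
Walk from root:
  at 22: both 5 and 20 < 22, go left
  at 5: 5 <= 5 <= 20, this is the LCA
LCA = 5


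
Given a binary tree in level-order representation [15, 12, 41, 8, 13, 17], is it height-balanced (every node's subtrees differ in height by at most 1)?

Tree (level-order array): [15, 12, 41, 8, 13, 17]
Definition: a tree is height-balanced if, at every node, |h(left) - h(right)| <= 1 (empty subtree has height -1).
Bottom-up per-node check:
  node 8: h_left=-1, h_right=-1, diff=0 [OK], height=0
  node 13: h_left=-1, h_right=-1, diff=0 [OK], height=0
  node 12: h_left=0, h_right=0, diff=0 [OK], height=1
  node 17: h_left=-1, h_right=-1, diff=0 [OK], height=0
  node 41: h_left=0, h_right=-1, diff=1 [OK], height=1
  node 15: h_left=1, h_right=1, diff=0 [OK], height=2
All nodes satisfy the balance condition.
Result: Balanced


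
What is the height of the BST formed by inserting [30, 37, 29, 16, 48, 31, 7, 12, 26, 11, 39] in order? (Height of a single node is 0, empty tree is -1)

Insertion order: [30, 37, 29, 16, 48, 31, 7, 12, 26, 11, 39]
Tree (level-order array): [30, 29, 37, 16, None, 31, 48, 7, 26, None, None, 39, None, None, 12, None, None, None, None, 11]
Compute height bottom-up (empty subtree = -1):
  height(11) = 1 + max(-1, -1) = 0
  height(12) = 1 + max(0, -1) = 1
  height(7) = 1 + max(-1, 1) = 2
  height(26) = 1 + max(-1, -1) = 0
  height(16) = 1 + max(2, 0) = 3
  height(29) = 1 + max(3, -1) = 4
  height(31) = 1 + max(-1, -1) = 0
  height(39) = 1 + max(-1, -1) = 0
  height(48) = 1 + max(0, -1) = 1
  height(37) = 1 + max(0, 1) = 2
  height(30) = 1 + max(4, 2) = 5
Height = 5


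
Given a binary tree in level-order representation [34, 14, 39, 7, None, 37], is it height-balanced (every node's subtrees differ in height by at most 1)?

Tree (level-order array): [34, 14, 39, 7, None, 37]
Definition: a tree is height-balanced if, at every node, |h(left) - h(right)| <= 1 (empty subtree has height -1).
Bottom-up per-node check:
  node 7: h_left=-1, h_right=-1, diff=0 [OK], height=0
  node 14: h_left=0, h_right=-1, diff=1 [OK], height=1
  node 37: h_left=-1, h_right=-1, diff=0 [OK], height=0
  node 39: h_left=0, h_right=-1, diff=1 [OK], height=1
  node 34: h_left=1, h_right=1, diff=0 [OK], height=2
All nodes satisfy the balance condition.
Result: Balanced


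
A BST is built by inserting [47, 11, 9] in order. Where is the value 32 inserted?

Starting tree (level order): [47, 11, None, 9]
Insertion path: 47 -> 11
Result: insert 32 as right child of 11
Final tree (level order): [47, 11, None, 9, 32]


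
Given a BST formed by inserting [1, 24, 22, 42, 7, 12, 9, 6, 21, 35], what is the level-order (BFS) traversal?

Tree insertion order: [1, 24, 22, 42, 7, 12, 9, 6, 21, 35]
Tree (level-order array): [1, None, 24, 22, 42, 7, None, 35, None, 6, 12, None, None, None, None, 9, 21]
BFS from the root, enqueuing left then right child of each popped node:
  queue [1] -> pop 1, enqueue [24], visited so far: [1]
  queue [24] -> pop 24, enqueue [22, 42], visited so far: [1, 24]
  queue [22, 42] -> pop 22, enqueue [7], visited so far: [1, 24, 22]
  queue [42, 7] -> pop 42, enqueue [35], visited so far: [1, 24, 22, 42]
  queue [7, 35] -> pop 7, enqueue [6, 12], visited so far: [1, 24, 22, 42, 7]
  queue [35, 6, 12] -> pop 35, enqueue [none], visited so far: [1, 24, 22, 42, 7, 35]
  queue [6, 12] -> pop 6, enqueue [none], visited so far: [1, 24, 22, 42, 7, 35, 6]
  queue [12] -> pop 12, enqueue [9, 21], visited so far: [1, 24, 22, 42, 7, 35, 6, 12]
  queue [9, 21] -> pop 9, enqueue [none], visited so far: [1, 24, 22, 42, 7, 35, 6, 12, 9]
  queue [21] -> pop 21, enqueue [none], visited so far: [1, 24, 22, 42, 7, 35, 6, 12, 9, 21]
Result: [1, 24, 22, 42, 7, 35, 6, 12, 9, 21]


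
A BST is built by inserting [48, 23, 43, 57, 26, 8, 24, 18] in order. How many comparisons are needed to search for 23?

Search path for 23: 48 -> 23
Found: True
Comparisons: 2


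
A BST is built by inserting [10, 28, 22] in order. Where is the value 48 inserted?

Starting tree (level order): [10, None, 28, 22]
Insertion path: 10 -> 28
Result: insert 48 as right child of 28
Final tree (level order): [10, None, 28, 22, 48]


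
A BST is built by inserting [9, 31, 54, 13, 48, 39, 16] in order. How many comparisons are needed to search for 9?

Search path for 9: 9
Found: True
Comparisons: 1


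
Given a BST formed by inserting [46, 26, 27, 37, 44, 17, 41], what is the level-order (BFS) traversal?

Tree insertion order: [46, 26, 27, 37, 44, 17, 41]
Tree (level-order array): [46, 26, None, 17, 27, None, None, None, 37, None, 44, 41]
BFS from the root, enqueuing left then right child of each popped node:
  queue [46] -> pop 46, enqueue [26], visited so far: [46]
  queue [26] -> pop 26, enqueue [17, 27], visited so far: [46, 26]
  queue [17, 27] -> pop 17, enqueue [none], visited so far: [46, 26, 17]
  queue [27] -> pop 27, enqueue [37], visited so far: [46, 26, 17, 27]
  queue [37] -> pop 37, enqueue [44], visited so far: [46, 26, 17, 27, 37]
  queue [44] -> pop 44, enqueue [41], visited so far: [46, 26, 17, 27, 37, 44]
  queue [41] -> pop 41, enqueue [none], visited so far: [46, 26, 17, 27, 37, 44, 41]
Result: [46, 26, 17, 27, 37, 44, 41]


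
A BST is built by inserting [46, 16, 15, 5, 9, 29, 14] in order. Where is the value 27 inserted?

Starting tree (level order): [46, 16, None, 15, 29, 5, None, None, None, None, 9, None, 14]
Insertion path: 46 -> 16 -> 29
Result: insert 27 as left child of 29
Final tree (level order): [46, 16, None, 15, 29, 5, None, 27, None, None, 9, None, None, None, 14]


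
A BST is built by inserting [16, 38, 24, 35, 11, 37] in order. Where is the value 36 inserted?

Starting tree (level order): [16, 11, 38, None, None, 24, None, None, 35, None, 37]
Insertion path: 16 -> 38 -> 24 -> 35 -> 37
Result: insert 36 as left child of 37
Final tree (level order): [16, 11, 38, None, None, 24, None, None, 35, None, 37, 36]


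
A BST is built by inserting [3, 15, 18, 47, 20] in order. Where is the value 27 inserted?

Starting tree (level order): [3, None, 15, None, 18, None, 47, 20]
Insertion path: 3 -> 15 -> 18 -> 47 -> 20
Result: insert 27 as right child of 20
Final tree (level order): [3, None, 15, None, 18, None, 47, 20, None, None, 27]
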